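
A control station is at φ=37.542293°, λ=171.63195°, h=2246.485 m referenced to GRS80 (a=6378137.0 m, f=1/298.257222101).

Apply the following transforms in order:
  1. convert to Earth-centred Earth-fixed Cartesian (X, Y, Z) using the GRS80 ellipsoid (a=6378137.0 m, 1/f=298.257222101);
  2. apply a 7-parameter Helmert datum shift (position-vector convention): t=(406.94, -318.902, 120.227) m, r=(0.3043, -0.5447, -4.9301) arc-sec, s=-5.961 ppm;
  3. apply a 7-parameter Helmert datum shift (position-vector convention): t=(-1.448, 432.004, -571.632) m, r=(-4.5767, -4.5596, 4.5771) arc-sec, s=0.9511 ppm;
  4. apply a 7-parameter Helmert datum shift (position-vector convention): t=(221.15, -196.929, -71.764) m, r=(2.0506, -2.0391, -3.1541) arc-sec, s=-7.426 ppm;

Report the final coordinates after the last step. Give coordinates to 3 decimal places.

X=-5010832.209 m, Y=737197.792 m, Z=3865903.200 m

start: φ=37.542293°, λ=171.631950°, h=2246.485 m
→ ECEF (a=6378137.000, f=1/298.257222101): X=-5011399.8055, Y=737163.9181, Z=3866655.9263
→ Helmert 7p (PV): X=-5010955.5840, Y=736954.6983, Z=3866740.9577
→ Helmert 7p (PV): X=-5011063.6279, Y=737362.0051, Z=3866045.8814
→ Helmert 7p (PV): X=-5010832.2092, Y=737197.7922, Z=3865903.2004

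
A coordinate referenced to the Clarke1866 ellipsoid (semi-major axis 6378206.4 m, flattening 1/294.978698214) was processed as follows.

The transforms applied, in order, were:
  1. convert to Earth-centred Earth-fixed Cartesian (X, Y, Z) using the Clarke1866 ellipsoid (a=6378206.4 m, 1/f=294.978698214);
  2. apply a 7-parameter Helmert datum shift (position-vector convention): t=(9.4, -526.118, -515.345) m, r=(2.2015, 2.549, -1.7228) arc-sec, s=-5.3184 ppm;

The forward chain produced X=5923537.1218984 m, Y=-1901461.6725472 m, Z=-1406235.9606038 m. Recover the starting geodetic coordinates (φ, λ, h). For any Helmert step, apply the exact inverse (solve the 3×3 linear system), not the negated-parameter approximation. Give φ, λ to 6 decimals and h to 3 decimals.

φ=-12.815827°, λ=-17.791702°, h=796.876 m

start: X=5923537.1219, Y=-1901461.6725, Z=-1406235.9606 m
→ Helmert⁻¹: X=5923592.4736, Y=-1900911.1911, Z=-1405634.5999
→ geod (Bowring, a=6378206.400): φ=-12.81582700°, λ=-17.79170200°, h=796.8760 m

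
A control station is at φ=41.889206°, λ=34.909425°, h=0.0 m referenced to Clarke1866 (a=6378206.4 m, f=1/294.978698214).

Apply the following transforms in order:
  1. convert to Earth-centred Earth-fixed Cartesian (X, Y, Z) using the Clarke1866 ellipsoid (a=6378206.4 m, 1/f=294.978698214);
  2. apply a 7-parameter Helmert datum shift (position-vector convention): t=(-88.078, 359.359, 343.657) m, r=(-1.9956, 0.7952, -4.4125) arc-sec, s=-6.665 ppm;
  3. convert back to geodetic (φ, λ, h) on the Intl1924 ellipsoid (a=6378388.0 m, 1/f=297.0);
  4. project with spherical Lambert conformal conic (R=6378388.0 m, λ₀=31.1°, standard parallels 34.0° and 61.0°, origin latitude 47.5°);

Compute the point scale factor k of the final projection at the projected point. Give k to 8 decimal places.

start: φ=41.889206°, λ=34.909425°, h=0.000 m
→ ECEF (a=6378206.400, f=1/294.978698214): X=3899665.9142, Y=2721398.4010, Z=4236250.2879
→ Helmert 7p (PV): X=3899626.3934, Y=2721697.1845, Z=4236524.3470
→ geod (Bowring, a=6378388.000): φ=41.88889862°, λ=34.91264958°, h=39.3467 m
→ into lcc (λ₀=31.1°): φ=41.88889862°, λ−λ₀=3.81264958°
scale k = 0.97769102

0.97769102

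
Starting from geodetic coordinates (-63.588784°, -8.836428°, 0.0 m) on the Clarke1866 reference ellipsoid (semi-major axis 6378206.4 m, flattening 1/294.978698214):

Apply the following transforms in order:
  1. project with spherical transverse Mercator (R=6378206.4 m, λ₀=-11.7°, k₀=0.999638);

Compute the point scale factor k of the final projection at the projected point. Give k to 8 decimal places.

start: φ=-63.588784°, λ=-8.836428°, h=0.000 m
→ into tm (λ₀=-11.7°): φ=-63.58878400°, λ−λ₀=2.86357200°
scale k = 0.99988491

0.99988491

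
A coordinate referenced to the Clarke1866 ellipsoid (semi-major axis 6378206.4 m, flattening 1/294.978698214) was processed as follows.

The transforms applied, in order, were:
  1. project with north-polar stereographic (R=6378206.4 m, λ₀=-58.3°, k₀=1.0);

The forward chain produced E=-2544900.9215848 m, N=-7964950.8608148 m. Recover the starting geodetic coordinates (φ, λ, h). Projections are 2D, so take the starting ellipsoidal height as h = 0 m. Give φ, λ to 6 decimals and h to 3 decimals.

start: E=-2544900.9216, N=-7964950.8608 m
→ stereo⁻¹: φ=23.51152500°, λ=-76.01932800°

φ=23.511525°, λ=-76.019328°, h=0.000 m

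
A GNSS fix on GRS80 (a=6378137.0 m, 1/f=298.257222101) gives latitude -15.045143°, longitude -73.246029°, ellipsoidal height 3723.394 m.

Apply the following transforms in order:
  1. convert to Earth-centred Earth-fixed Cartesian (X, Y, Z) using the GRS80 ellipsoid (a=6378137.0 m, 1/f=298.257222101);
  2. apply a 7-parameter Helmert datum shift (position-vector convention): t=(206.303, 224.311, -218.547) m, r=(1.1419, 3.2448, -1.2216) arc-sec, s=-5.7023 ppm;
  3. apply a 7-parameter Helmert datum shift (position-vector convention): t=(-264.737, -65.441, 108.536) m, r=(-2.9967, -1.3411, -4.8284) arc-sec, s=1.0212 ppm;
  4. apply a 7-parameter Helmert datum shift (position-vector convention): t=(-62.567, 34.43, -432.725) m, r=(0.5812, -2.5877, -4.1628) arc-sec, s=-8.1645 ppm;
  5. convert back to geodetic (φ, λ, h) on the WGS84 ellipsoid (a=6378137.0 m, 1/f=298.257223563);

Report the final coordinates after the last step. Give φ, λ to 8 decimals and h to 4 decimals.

start: φ=-15.045143°, λ=-73.246029°, h=3723.394 m
→ ECEF (a=6378137.000, f=1/298.257222101): X=1776992.1648, Y=-5902816.0702, Z=-1645890.9717
→ Helmert 7p (PV): X=1777127.4840, Y=-5902559.5120, Z=-1646160.7658
→ Helmert 7p (PV): X=1776737.0932, Y=-5902696.4972, Z=-1645956.6013
→ Helmert 7p (PV): X=1776561.5431, Y=-5902645.0943, Z=-1646370.2301
→ geod (Bowring, a=6378137.000): φ=-15.04999839°, λ=-73.24940358°, h=3569.8496 m

φ=-15.04999839°, λ=-73.24940358°, h=3569.8496 m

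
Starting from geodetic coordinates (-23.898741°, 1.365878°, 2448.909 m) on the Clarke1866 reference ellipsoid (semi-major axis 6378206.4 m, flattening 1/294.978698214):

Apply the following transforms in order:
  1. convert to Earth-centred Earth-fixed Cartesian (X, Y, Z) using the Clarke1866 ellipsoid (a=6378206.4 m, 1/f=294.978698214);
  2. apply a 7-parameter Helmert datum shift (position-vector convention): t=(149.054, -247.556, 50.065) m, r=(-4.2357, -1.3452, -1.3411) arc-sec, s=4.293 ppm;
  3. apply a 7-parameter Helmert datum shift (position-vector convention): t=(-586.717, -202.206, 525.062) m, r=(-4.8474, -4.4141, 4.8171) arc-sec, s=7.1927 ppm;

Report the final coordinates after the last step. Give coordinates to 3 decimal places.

start: φ=-23.898741°, λ=1.365878°, h=2448.909 m
→ ECEF (a=6378206.400, f=1/294.978698214): X=5835179.4079, Y=139131.5976, Z=-2568877.4900
→ Helmert 7p (PV): X=5835371.1705, Y=138793.9465, Z=-2568803.2548
→ Helmert 7p (PV): X=5834878.1574, Y=138668.6493, Z=-2568175.0524

X=5834878.157 m, Y=138668.649 m, Z=-2568175.052 m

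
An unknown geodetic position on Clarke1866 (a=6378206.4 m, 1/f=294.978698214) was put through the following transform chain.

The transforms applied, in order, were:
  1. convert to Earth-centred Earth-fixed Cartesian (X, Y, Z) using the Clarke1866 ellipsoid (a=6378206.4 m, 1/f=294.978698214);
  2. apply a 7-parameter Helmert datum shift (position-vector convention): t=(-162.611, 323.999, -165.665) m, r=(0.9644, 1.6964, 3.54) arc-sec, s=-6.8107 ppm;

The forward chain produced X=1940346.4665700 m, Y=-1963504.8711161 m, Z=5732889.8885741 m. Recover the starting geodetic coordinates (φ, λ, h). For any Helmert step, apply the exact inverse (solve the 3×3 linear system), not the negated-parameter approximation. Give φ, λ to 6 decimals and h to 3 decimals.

start: X=1940346.4666, Y=-1963504.8711, Z=5732889.8886 m
→ Helmert⁻¹: X=1940441.4382, Y=-1963848.7424, Z=5733119.7409
→ geod (Bowring, a=6378206.400): φ=64.43846100°, λ=-45.34350000°, h=2591.2170 m

φ=64.438461°, λ=-45.343500°, h=2591.217 m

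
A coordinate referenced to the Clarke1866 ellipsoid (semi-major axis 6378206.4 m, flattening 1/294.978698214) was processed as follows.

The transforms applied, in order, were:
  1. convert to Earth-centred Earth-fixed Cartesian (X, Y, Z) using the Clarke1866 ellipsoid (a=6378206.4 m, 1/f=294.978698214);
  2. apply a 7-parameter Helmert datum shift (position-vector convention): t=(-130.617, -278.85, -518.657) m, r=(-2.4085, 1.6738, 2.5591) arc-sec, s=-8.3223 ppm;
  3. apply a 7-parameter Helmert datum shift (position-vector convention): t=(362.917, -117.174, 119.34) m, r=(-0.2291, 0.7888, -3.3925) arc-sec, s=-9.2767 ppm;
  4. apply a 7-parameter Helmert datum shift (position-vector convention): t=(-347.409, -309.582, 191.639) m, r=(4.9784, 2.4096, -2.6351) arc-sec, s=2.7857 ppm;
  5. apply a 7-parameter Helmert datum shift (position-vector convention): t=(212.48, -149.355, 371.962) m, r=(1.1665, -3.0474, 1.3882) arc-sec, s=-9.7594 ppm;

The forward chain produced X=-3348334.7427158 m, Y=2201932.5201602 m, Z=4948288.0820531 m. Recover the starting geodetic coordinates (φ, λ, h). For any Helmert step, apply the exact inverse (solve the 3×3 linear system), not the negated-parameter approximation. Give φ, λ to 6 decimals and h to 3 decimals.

start: X=-3348334.7427, Y=2201932.5202, Z=4948288.0821 m
→ Helmert⁻¹: X=-3348491.9791, Y=2202153.8850, Z=4948001.4266
→ Helmert⁻¹: X=-3348221.1807, Y=2202533.9746, Z=4947703.7301
→ Helmert⁻¹: X=-3348670.3096, Y=2202611.0102, Z=4947619.9282
→ Helmert⁻¹: X=-3348580.3829, Y=2202891.9603, Z=4948178.3149
→ geod (Bowring, a=6378206.400): φ=51.18136000°, λ=146.66074300°, h=2779.0650 m

φ=51.181360°, λ=146.660743°, h=2779.065 m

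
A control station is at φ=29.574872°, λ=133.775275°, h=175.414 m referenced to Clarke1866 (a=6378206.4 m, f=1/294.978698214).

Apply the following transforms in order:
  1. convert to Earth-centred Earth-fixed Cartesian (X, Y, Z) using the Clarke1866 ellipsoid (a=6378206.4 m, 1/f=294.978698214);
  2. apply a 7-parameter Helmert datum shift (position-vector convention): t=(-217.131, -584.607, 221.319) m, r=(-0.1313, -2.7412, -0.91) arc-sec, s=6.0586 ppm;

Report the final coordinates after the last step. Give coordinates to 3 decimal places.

start: φ=29.574872°, λ=133.775275°, h=175.414 m
→ ECEF (a=6378206.400, f=1/294.978698214): X=-3841001.4073, Y=4008820.7123, Z=3129390.2507
→ Helmert 7p (PV): X=-3841265.7121, Y=4008279.3310, Z=3129576.9314

X=-3841265.712 m, Y=4008279.331 m, Z=3129576.931 m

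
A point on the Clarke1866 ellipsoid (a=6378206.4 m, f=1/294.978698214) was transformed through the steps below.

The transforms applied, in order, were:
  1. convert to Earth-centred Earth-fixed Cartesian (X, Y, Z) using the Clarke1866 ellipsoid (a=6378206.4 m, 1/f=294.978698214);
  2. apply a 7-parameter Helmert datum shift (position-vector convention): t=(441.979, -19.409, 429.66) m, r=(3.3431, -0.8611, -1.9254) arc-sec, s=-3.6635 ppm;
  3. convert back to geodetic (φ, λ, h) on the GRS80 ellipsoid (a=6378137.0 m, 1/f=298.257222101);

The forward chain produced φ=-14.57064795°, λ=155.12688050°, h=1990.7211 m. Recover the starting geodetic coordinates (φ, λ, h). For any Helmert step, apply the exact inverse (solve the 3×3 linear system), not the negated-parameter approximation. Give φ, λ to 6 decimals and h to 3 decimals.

start: φ=-14.570648°, λ=155.126880°, h=1990.721 m
→ ECEF (a=6378137.000, f=1/298.257222101): X=-5603340.2557, Y=2597789.3937, Z=-1594667.6956
→ Helmert⁻¹: X=-5603833.6723, Y=2597740.1568, Z=-1595121.9085
→ geod (Bowring, a=6378206.400): φ=-14.57469300°, λ=155.12922000°, h=2463.8270 m

φ=-14.574693°, λ=155.129220°, h=2463.827 m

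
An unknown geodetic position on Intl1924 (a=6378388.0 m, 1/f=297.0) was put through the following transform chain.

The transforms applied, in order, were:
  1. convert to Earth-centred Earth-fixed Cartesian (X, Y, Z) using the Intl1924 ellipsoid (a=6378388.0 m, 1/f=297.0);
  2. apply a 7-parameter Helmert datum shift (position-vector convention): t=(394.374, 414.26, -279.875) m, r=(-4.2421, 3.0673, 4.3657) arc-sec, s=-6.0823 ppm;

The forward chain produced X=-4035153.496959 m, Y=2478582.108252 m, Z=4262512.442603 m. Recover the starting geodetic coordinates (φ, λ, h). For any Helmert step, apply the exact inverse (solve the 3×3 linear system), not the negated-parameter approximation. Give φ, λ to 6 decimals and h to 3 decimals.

start: X=-4035153.4970, Y=2478582.1083, Z=4262512.4426 m
→ Helmert⁻¹: X=-4035583.3555, Y=2478180.6664, Z=4262809.2004
→ geod (Bowring, a=6378388.000): φ=42.18361400°, λ=148.44664700°, h=2974.3260 m

φ=42.183614°, λ=148.446647°, h=2974.326 m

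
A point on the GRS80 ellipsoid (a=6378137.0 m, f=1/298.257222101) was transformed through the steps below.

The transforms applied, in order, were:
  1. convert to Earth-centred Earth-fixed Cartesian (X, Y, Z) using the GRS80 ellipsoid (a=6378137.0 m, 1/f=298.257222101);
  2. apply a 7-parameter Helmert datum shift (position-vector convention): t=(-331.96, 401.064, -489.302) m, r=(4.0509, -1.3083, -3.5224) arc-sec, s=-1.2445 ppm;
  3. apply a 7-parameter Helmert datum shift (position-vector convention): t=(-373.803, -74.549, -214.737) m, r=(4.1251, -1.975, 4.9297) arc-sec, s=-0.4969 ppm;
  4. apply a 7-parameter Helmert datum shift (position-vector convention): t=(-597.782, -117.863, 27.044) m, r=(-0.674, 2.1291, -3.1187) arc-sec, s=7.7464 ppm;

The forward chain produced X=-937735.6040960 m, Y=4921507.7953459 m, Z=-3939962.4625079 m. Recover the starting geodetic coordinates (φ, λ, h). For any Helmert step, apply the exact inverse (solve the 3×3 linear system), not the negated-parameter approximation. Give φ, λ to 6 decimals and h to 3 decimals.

φ=-38.368694°, λ=100.774561°, h=2937.766 m

start: X=-937735.6041, Y=4921507.7953, Z=-3939962.4625 m
→ Helmert⁻¹: X=-937164.3077, Y=4921586.2383, Z=-3939952.5776
→ Helmert⁻¹: X=-936711.0686, Y=4921606.8273, Z=-3939829.2566
→ Helmert⁻¹: X=-936489.2994, Y=4921118.5274, Z=-3939435.5646
→ geod (Bowring, a=6378137.000): φ=-38.36869400°, λ=100.77456100°, h=2937.7660 m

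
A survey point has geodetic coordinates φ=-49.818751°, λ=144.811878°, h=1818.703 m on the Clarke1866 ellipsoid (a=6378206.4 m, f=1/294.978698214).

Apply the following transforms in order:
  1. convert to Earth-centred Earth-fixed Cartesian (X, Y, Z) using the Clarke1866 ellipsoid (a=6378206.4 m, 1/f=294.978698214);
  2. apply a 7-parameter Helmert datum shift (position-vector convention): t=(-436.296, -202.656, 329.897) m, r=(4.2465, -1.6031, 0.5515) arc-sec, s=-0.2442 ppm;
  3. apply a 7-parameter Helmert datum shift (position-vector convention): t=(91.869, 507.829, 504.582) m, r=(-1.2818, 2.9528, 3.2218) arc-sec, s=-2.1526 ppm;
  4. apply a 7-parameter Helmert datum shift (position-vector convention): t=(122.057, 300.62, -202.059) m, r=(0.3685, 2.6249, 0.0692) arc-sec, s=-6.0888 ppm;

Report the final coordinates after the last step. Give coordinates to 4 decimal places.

X=-3371216.0362 m, Y=2377452.2638 m, Z=-4850214.3355 m

start: φ=-49.818751°, λ=144.811878°, h=1818.703 m
→ ECEF (a=6378206.400, f=1/294.978698214): X=-3370884.5384, Y=2376851.0522, Z=-4850991.2891
→ Helmert 7p (PV): X=-3371288.6642, Y=2376738.6731, Z=-4850637.4725
→ Helmert 7p (PV): X=-3371296.1016, Y=2377158.5840, Z=-4850088.9570
→ Helmert 7p (PV): X=-3371216.0362, Y=2377452.2638, Z=-4850214.3355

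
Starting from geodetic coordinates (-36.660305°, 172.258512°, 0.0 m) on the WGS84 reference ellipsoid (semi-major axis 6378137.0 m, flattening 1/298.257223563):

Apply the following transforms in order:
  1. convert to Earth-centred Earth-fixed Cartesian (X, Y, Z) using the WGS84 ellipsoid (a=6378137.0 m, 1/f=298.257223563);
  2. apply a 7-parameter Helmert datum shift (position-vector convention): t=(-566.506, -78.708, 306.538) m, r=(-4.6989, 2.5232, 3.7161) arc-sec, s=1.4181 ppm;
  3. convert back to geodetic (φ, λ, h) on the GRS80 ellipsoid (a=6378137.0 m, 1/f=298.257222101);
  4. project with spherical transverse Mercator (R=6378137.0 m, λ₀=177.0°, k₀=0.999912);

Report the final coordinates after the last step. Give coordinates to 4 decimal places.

start: φ=-36.660305°, λ=172.258512°, h=0.000 m
→ ECEF (a=6378137.000, f=1/298.257223563): X=-5075902.9420, Y=690032.0326, Z=-3787219.5463
→ Helmert 7p (PV): X=-5076535.4063, Y=689776.5783, Z=-3786872.0058
→ geod (Bowring, a=6378137.000): φ=-36.65460613°, λ=172.26229566°, h=267.6629 m
→ tm (R=6378137.0, λ₀=177.0°): E=-423206.0351, N=-4090472.2647

E=-423206.0351 m, N=-4090472.2647 m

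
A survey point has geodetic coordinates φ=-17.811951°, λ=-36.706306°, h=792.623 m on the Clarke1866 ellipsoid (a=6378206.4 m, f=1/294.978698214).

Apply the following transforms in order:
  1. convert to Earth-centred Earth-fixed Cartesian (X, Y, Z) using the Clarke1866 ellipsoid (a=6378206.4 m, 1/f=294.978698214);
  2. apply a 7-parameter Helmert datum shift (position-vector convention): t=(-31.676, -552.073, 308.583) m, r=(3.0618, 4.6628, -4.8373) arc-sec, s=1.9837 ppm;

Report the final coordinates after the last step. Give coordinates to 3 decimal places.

start: φ=-17.811951°, λ=-36.706306°, h=792.623 m
→ ECEF (a=6378206.400, f=1/294.978698214): X=4870507.2855, Y=-3631198.1874, Z=-1938704.8140
→ Helmert 7p (PV): X=4870356.2862, Y=-3631842.9082, Z=-1938564.0809

X=4870356.286 m, Y=-3631842.908 m, Z=-1938564.081 m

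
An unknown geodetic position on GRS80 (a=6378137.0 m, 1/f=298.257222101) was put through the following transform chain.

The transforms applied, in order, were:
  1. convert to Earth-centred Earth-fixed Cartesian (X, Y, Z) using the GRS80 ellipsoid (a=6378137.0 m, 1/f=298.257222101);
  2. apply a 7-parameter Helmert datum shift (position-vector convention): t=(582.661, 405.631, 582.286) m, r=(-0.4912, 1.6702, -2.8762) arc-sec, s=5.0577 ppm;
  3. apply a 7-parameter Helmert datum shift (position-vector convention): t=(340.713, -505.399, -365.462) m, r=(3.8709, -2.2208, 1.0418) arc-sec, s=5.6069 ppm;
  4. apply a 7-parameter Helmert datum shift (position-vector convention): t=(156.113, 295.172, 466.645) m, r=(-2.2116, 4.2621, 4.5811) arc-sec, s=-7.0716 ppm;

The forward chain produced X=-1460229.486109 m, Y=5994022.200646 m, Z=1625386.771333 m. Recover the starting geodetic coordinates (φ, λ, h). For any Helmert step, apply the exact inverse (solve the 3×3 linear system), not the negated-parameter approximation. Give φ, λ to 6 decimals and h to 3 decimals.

start: X=-1460229.4861, Y=5994022.2006, Z=1625386.7713 m
→ Helmert⁻¹: X=-1460296.3828, Y=5993784.4240, Z=1624965.7089
→ Helmert⁻¹: X=-1460581.1319, Y=5994294.0909, Z=1625225.2908
→ Helmert⁻¹: X=-1461253.1373, Y=5993833.8998, Z=1624637.2293
→ geod (Bowring, a=6378137.000): φ=14.84825300°, λ=103.70102800°, h=2970.4180 m

φ=14.848253°, λ=103.701028°, h=2970.418 m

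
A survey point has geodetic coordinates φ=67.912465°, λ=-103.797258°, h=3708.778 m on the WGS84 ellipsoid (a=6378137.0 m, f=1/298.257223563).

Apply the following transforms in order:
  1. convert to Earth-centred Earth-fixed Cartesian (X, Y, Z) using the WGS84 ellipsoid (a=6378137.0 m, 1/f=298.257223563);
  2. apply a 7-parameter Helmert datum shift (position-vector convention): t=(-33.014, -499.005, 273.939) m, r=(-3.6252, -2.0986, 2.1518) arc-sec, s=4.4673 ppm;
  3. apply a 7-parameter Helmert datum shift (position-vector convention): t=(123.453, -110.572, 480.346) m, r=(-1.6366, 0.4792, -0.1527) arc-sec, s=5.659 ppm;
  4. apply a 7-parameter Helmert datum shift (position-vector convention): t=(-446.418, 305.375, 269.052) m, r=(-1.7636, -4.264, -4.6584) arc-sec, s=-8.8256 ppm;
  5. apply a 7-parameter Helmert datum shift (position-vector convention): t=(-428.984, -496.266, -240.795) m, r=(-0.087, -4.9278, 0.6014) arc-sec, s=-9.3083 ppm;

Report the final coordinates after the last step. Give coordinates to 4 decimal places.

X=-575065.0987 m, Y=-2337772.1475 m, Z=5891651.1766 m

start: φ=67.912465°, λ=-103.797258°, h=3708.778 m
→ ECEF (a=6378137.000, f=1/298.257223563): X=-573952.6012, Y=-2337199.2600, Z=5890865.3185
→ Helmert 7p (PV): X=-574023.7326, Y=-2337611.1584, Z=5891200.8117
→ Helmert 7p (PV): X=-573891.5719, Y=-2337687.7902, Z=5891734.3774
→ Helmert 7p (PV): X=-574507.5157, Y=-2337298.4478, Z=5891959.5551
→ Helmert 7p (PV): X=-575065.0987, Y=-2337772.1475, Z=5891651.1766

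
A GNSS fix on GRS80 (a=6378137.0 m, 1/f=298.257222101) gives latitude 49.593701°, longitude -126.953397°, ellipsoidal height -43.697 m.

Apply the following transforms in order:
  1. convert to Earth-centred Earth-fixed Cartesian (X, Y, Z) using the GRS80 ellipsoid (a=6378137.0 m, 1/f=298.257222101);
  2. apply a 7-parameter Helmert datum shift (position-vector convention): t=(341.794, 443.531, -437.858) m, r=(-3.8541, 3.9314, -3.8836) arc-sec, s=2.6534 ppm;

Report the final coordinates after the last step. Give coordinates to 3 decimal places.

start: φ=49.593701°, λ=-126.953397°, h=-43.697 m
→ ECEF (a=6378137.000, f=1/298.257222101): X=-2490237.1308, Y=-3310254.8320, Z=4833585.2666
→ Helmert 7p (PV): X=-2489872.1426, Y=-3309682.8808, Z=4833269.5510

X=-2489872.143 m, Y=-3309682.881 m, Z=4833269.551 m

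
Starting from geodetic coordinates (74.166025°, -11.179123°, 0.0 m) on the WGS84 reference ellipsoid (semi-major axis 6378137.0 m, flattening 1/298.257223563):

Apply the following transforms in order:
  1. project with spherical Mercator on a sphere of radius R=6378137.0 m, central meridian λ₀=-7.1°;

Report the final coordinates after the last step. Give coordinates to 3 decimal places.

start: φ=74.166025°, λ=-11.179123°, h=0.000 m
→ merc (R=6378137.0, λ₀=-7.1°): E=-454085.8952, N=12582937.6086

E=-454085.895 m, N=12582937.609 m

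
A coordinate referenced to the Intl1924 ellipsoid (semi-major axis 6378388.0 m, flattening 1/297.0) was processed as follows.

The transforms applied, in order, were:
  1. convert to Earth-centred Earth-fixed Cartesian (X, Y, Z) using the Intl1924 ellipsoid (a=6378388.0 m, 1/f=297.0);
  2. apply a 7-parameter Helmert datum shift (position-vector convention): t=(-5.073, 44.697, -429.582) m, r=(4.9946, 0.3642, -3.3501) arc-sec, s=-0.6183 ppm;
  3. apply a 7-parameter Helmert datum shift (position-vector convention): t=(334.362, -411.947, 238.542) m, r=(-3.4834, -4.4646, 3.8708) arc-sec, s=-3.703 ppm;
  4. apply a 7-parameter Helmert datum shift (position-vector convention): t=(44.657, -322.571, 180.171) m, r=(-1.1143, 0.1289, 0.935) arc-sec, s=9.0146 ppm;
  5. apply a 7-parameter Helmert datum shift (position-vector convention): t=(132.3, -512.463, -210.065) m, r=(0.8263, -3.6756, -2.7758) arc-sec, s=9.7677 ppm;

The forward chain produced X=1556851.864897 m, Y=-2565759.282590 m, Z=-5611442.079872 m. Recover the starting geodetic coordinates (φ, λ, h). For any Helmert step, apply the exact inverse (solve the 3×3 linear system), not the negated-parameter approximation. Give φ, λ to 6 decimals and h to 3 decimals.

φ=-62.031404°, λ=-58.751168°, h=1021.067 m

start: X=1556851.8649, Y=-2565759.2826, Z=-5611442.0799 m
→ Helmert⁻¹: X=1556638.8904, Y=-2565223.2934, Z=-5611194.6693
→ Helmert⁻¹: X=1556572.0816, Y=-2564854.3430, Z=-5611337.1397
→ Helmert⁻¹: X=1556073.8941, Y=-2564386.3238, Z=-5611673.4500
→ Helmert⁻¹: X=1556131.4895, Y=-2564543.2041, Z=-5611182.4907
→ geod (Bowring, a=6378388.000): φ=-62.03140400°, λ=-58.75116800°, h=1021.0670 m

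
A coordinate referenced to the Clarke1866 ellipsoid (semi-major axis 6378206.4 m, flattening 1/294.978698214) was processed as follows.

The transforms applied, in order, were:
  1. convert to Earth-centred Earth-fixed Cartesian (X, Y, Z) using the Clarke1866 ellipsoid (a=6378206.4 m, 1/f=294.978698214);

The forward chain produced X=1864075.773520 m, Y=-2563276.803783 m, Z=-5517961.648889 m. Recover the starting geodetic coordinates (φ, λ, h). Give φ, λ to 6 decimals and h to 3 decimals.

φ=-60.295506°, λ=-53.974462°, h=1489.080 m

start: X=1864075.7735, Y=-2563276.8038, Z=-5517961.6489 m
→ geod (Bowring, a=6378206.400): φ=-60.29550600°, λ=-53.97446200°, h=1489.0800 m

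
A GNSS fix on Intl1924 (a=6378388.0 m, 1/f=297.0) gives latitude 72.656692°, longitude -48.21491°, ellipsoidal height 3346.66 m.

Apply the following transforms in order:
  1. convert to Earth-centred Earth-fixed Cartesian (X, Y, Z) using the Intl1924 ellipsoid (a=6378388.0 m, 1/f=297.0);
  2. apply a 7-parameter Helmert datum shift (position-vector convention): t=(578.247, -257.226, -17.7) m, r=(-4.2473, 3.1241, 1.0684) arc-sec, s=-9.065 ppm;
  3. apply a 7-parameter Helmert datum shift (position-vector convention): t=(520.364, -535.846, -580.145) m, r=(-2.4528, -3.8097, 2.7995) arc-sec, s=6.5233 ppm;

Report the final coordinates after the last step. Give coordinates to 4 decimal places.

X=1272624.0151 m, Y=-1423433.5707 m, Z=6068707.5267 m

start: φ=72.656692°, λ=-48.214910°, h=3346.660 m
→ ECEF (a=6378388.000, f=1/297.0): X=1271522.1222, Y=-1422865.1140, Z=6069270.3393
→ Helmert 7p (PV): X=1272188.1376, Y=-1422977.8814, Z=6069207.6616
→ Helmert 7p (PV): X=1272624.0151, Y=-1423433.5707, Z=6068707.5267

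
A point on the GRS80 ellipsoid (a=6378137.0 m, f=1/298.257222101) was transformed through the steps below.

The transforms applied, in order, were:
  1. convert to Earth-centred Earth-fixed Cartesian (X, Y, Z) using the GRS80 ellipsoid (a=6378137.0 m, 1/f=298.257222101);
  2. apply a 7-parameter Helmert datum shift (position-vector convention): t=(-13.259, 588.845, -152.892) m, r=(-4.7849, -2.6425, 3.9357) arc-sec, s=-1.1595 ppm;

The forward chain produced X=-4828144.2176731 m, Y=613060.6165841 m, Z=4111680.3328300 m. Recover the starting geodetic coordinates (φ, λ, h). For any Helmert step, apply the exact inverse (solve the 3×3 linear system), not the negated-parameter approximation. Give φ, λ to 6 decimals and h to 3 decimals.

φ=40.384127°, λ=172.770311°, h=2078.497 m

start: X=-4828144.2177, Y=613060.6166, Z=4111680.3328 m
→ Helmert⁻¹: X=-4828072.1919, Y=612469.2177, Z=4111914.0539
→ geod (Bowring, a=6378137.000): φ=40.38412700°, λ=172.77031100°, h=2078.4970 m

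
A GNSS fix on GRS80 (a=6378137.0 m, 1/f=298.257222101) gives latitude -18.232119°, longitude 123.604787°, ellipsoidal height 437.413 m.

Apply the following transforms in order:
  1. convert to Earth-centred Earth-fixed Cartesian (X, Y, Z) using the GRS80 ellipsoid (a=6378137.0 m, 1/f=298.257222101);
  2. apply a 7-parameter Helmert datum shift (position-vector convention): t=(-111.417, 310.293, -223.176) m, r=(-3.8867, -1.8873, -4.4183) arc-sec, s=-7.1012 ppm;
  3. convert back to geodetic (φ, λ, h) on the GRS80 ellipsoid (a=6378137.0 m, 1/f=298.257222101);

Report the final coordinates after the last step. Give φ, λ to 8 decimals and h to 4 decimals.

start: φ=-18.232119°, λ=123.604787°, h=437.413 m
→ ECEF (a=6378137.000, f=1/298.257222101): X=-3354160.1565, Y=5047501.9152, Z=-1982939.0842
→ Helmert 7p (PV): X=-3354121.4920, Y=5047810.8474, Z=-1983273.9796
→ geod (Bowring, a=6378137.000): φ=-18.23432571°, λ=123.60286612°, h=766.2584 m

φ=-18.23432571°, λ=123.60286612°, h=766.2584 m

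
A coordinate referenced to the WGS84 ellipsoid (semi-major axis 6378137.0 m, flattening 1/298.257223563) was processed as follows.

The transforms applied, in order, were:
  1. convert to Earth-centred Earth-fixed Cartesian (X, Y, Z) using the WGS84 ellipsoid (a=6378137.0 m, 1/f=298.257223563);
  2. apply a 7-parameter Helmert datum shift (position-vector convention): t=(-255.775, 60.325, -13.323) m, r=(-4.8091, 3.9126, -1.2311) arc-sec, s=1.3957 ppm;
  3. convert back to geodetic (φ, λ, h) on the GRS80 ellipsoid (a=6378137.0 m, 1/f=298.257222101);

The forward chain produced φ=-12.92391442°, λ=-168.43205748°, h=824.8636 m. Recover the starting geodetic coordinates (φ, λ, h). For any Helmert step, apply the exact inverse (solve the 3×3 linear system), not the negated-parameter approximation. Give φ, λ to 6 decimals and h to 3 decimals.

φ=-12.925620°, λ=-168.430947°, h=580.757 m

start: φ=-12.923914°, λ=-168.432057°, h=824.864 m
→ ECEF (a=6378137.000, f=1/298.257222101): X=-6092099.8333, Y=-1246976.7040, Z=-1417386.8170
→ Helmert⁻¹: X=-6091801.2243, Y=-1247038.5980, Z=-1417516.1450
→ geod (Bowring, a=6378137.000): φ=-12.92562000°, λ=-168.43094700°, h=580.7570 m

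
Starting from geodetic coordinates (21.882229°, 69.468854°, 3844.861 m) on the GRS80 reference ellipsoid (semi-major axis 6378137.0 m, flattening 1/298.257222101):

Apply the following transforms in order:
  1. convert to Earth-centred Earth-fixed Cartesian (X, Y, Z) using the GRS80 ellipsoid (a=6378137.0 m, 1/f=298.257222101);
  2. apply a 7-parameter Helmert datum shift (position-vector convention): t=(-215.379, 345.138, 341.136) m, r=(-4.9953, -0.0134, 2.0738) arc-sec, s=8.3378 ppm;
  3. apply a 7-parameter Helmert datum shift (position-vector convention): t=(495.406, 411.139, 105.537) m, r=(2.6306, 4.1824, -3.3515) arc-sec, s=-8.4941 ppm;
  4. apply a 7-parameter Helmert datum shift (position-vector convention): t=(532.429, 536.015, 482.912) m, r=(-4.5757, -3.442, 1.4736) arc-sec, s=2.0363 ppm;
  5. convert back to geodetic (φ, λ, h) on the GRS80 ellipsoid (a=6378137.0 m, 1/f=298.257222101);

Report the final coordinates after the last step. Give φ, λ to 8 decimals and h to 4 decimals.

start: φ=21.882229°, λ=69.468854°, h=3844.861 m
→ ECEF (a=6378137.000, f=1/298.257222101): X=2077969.3021, Y=5548584.5483, Z=2363749.7162
→ Helmert 7p (PV): X=2077715.3089, Y=5549054.0870, Z=2363976.3195
→ Helmert 7p (PV): X=2078331.1634, Y=5549354.1836, Z=2364090.4168
→ Helmert 7p (PV): X=2078788.7283, Y=5549968.7910, Z=2364489.7196
→ geod (Bowring, a=6378137.000): φ=21.88309918°, λ=69.46612866°, h=5590.2685 m

φ=21.88309918°, λ=69.46612866°, h=5590.2685 m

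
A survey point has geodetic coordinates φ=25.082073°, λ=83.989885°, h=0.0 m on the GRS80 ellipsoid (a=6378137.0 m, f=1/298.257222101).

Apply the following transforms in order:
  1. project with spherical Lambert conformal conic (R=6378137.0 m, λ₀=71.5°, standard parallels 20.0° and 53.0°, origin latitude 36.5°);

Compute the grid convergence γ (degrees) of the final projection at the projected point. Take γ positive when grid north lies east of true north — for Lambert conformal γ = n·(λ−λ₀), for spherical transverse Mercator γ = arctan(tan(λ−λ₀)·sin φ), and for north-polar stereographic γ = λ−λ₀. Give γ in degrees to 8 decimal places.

start: φ=25.082073°, λ=83.989885°, h=0.000 m
→ into lcc (λ₀=71.5°): φ=25.08207300°, λ−λ₀=12.48988500°
convergence γ = 7.53671735°

7.53671735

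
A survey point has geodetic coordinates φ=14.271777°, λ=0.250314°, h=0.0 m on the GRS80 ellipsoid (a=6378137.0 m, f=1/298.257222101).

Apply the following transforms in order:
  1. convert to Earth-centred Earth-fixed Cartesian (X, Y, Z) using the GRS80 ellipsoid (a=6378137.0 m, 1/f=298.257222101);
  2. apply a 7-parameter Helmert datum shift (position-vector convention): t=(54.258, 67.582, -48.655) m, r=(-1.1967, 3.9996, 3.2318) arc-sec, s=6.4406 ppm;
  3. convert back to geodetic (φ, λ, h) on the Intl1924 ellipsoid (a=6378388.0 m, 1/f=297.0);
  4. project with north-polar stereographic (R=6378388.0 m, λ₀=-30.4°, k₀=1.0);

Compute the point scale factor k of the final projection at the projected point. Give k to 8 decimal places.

start: φ=14.271777°, λ=0.250314°, h=0.000 m
→ ECEF (a=6378137.000, f=1/298.257222101): X=6182489.1258, Y=27010.2518, Z=1562140.8260
→ Helmert 7p (PV): X=6182613.0706, Y=27183.9401, Z=1561982.1924
→ geod (Bowring, a=6378388.000): φ=14.27050305°, λ=0.25191856°, h=-163.7137 m
→ into stereo (λ₀=-30.4°): φ=14.27050305°, λ−λ₀=30.65191856°
scale k = 1.60449243

1.60449243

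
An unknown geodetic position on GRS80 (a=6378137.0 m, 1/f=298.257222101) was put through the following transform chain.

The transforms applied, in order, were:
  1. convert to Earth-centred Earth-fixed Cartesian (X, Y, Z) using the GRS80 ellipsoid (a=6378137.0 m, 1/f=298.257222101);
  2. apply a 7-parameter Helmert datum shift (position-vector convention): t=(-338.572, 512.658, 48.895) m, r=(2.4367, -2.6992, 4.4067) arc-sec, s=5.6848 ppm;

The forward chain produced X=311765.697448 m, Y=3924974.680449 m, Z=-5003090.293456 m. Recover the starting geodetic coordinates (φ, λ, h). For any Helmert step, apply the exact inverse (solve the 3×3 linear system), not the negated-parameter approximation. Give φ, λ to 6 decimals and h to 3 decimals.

φ=-51.989192°, λ=85.452614°, h=1393.988 m

start: X=311765.6974, Y=3924974.6804, Z=-5003090.2935 m
→ Helmert⁻¹: X=312120.8648, Y=3924373.9399, Z=-5003161.1916
→ geod (Bowring, a=6378137.000): φ=-51.98919200°, λ=85.45261400°, h=1393.9880 m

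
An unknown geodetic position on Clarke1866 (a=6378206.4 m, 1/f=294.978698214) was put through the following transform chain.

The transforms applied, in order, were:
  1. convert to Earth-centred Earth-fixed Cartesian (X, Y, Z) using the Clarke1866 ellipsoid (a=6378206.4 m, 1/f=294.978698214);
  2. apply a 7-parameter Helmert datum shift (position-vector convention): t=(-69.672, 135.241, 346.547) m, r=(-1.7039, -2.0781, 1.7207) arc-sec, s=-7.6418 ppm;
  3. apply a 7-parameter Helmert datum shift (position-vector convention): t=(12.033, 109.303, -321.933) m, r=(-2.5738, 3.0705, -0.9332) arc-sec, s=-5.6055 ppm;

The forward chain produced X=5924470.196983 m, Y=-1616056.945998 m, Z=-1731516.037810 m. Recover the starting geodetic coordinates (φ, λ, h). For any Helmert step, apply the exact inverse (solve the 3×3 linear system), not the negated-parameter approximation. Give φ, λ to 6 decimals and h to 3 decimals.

start: X=5924470.1970, Y=-1616056.9460, Z=-1731516.0378 m
→ Helmert⁻¹: X=5924524.4556, Y=-1616126.9029, Z=-1731135.7816
→ Helmert⁻¹: X=5924608.4735, Y=-1616309.6153, Z=-1731568.6022
→ geod (Bowring, a=6378206.400): φ=-15.84834200°, λ=-15.25968500°, h=3971.3110 m

φ=-15.848342°, λ=-15.259685°, h=3971.311 m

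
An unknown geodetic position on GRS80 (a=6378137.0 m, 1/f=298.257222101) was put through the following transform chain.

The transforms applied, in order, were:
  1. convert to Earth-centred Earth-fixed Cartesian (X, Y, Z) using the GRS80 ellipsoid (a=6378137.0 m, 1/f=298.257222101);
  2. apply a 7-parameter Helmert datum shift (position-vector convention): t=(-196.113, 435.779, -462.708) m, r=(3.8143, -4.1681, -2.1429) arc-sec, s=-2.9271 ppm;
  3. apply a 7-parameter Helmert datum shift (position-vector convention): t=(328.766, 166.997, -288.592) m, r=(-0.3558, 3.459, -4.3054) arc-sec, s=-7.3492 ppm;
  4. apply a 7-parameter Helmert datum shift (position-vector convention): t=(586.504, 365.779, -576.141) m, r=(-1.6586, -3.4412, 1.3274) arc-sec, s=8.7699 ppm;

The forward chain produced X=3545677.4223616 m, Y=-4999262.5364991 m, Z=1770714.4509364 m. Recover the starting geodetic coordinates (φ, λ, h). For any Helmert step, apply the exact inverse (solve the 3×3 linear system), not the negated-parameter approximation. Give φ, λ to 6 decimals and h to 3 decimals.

start: X=3545677.4224, Y=-4999262.5365, Z=1770714.4509 m
→ Helmert⁻¹: X=3545057.2031, Y=-4999621.5258, Z=1771175.7118
→ Helmert⁻¹: X=3544829.1410, Y=-4999754.3315, Z=1771528.1441
→ Helmert⁻¹: X=3545123.3855, Y=-5000135.1475, Z=1772016.8645
→ geod (Bowring, a=6378137.000): φ=16.22761200°, λ=-54.66314900°, h=3903.7680 m

φ=16.227612°, λ=-54.663149°, h=3903.768 m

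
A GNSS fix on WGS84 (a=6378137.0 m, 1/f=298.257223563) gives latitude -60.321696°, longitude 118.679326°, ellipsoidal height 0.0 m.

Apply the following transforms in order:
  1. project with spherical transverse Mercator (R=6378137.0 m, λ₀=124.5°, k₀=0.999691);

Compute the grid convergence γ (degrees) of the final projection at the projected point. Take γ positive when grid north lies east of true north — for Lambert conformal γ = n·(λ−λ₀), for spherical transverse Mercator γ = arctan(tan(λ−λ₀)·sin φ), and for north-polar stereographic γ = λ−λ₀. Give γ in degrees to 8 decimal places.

5.06137522

start: φ=-60.321696°, λ=118.679326°, h=0.000 m
→ into tm (λ₀=124.5°): φ=-60.32169600°, λ−λ₀=-5.82067400°
convergence γ = 5.06137522°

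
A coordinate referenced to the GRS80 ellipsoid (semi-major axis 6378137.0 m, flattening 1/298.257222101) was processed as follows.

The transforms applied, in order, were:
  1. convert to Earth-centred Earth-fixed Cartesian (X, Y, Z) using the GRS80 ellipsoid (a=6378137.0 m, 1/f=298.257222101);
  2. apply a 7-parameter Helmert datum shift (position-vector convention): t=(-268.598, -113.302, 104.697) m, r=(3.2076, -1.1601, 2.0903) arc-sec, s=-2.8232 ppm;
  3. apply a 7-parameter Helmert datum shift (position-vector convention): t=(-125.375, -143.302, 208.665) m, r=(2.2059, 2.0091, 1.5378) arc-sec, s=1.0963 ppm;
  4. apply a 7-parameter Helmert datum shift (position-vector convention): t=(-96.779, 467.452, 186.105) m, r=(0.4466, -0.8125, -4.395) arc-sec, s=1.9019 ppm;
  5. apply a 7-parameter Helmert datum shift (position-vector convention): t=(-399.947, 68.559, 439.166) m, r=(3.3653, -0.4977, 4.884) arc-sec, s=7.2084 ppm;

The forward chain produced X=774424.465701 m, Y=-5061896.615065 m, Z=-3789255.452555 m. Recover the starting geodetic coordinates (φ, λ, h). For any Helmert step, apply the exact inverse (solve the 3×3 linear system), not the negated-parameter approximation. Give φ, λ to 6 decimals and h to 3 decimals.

start: X=774424.4657, Y=-5061896.6151, Z=-3789255.4526 m
→ Helmert⁻¹: X=774689.8238, Y=-5062008.8577, Z=-3789586.5815
→ Helmert⁻¹: X=774878.0696, Y=-5062458.3762, Z=-3789757.5700
→ Helmert⁻¹: X=775001.7678, Y=-5062355.8335, Z=-3789900.3918
→ Helmert⁻¹: X=775199.9368, Y=-5062323.6161, Z=-3789941.4252
→ geod (Bowring, a=6378137.000): φ=-36.68674300°, λ=-81.29385600°, h=617.2460 m

φ=-36.686743°, λ=-81.293856°, h=617.246 m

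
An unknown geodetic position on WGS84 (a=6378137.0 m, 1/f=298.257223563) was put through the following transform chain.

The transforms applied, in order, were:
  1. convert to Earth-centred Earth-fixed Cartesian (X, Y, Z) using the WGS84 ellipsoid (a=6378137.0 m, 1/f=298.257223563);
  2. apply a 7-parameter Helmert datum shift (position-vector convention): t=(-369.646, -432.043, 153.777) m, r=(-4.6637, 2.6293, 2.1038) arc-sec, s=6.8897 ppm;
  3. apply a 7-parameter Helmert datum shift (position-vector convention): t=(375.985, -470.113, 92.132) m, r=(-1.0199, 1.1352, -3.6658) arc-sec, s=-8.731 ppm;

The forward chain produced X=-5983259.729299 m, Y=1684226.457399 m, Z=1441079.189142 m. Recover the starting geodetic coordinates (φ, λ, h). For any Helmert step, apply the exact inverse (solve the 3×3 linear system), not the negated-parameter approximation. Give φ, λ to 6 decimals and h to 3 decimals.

start: X=-5983259.7293, Y=1684226.4574, Z=1441079.1891 m
→ Helmert⁻¹: X=-5983725.8276, Y=1684597.8100, Z=1440975.0361
→ Helmert⁻¹: X=-5983316.1376, Y=1685046.6944, Z=1440773.1611
→ geod (Bowring, a=6378137.000): φ=13.13456800°, λ=164.27149500°, h=3811.2360 m

φ=13.134568°, λ=164.271495°, h=3811.236 m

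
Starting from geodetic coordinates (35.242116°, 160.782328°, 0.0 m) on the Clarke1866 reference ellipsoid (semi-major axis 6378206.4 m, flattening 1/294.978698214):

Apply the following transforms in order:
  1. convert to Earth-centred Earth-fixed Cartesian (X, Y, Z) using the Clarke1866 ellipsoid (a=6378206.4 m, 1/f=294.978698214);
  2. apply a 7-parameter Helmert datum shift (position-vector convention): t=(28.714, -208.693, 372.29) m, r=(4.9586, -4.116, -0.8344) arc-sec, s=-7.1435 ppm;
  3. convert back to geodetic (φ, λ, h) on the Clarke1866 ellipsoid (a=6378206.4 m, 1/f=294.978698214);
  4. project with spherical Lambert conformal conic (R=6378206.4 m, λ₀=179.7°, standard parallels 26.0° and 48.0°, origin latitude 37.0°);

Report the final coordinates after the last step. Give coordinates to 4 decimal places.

start: φ=35.242116°, λ=160.782328°, h=0.000 m
→ ECEF (a=6378206.400, f=1/294.978698214): X=-4924483.1925, Y=1716589.7423, Z=3659649.0538
→ Helmert 7p (PV): X=-4924485.3840, Y=1716300.7305, Z=3659938.2005
→ geod (Bowring, a=6378206.400): φ=35.24472856°, λ=160.78533427°, h=90.8546 m
→ lcc (R=6378206.4, λ₀=179.7°): E=-1677775.8405, N=-23575.4180

E=-1677775.8405 m, N=-23575.4180 m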